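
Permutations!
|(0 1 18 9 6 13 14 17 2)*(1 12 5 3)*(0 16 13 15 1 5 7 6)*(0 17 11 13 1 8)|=6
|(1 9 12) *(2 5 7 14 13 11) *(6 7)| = |(1 9 12)(2 5 6 7 14 13 11)| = 21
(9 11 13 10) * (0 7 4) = (0 7 4)(9 11 13 10) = [7, 1, 2, 3, 0, 5, 6, 4, 8, 11, 9, 13, 12, 10]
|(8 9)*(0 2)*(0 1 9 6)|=6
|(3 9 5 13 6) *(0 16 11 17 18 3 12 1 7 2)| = 14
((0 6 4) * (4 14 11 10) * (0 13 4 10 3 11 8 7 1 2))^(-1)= (0 2 1 7 8 14 6)(3 11)(4 13)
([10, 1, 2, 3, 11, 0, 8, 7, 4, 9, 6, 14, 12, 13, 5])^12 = (0 4)(5 8)(6 14)(10 11)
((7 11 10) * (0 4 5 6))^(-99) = ((0 4 5 6)(7 11 10))^(-99) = (11)(0 4 5 6)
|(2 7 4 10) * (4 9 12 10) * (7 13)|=|(2 13 7 9 12 10)|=6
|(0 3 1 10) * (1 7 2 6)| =|(0 3 7 2 6 1 10)| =7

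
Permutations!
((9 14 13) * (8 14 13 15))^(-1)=((8 14 15)(9 13))^(-1)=(8 15 14)(9 13)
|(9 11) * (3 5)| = 2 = |(3 5)(9 11)|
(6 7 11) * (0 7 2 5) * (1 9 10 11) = (0 7 1 9 10 11 6 2 5) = [7, 9, 5, 3, 4, 0, 2, 1, 8, 10, 11, 6]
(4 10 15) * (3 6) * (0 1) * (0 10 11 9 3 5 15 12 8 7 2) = (0 1 10 12 8 7 2)(3 6 5 15 4 11 9) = [1, 10, 0, 6, 11, 15, 5, 2, 7, 3, 12, 9, 8, 13, 14, 4]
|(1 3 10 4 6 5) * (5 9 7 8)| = |(1 3 10 4 6 9 7 8 5)| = 9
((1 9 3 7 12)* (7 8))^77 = ((1 9 3 8 7 12))^77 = (1 12 7 8 3 9)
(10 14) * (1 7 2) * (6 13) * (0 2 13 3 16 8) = (0 2 1 7 13 6 3 16 8)(10 14) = [2, 7, 1, 16, 4, 5, 3, 13, 0, 9, 14, 11, 12, 6, 10, 15, 8]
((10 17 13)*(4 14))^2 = (10 13 17)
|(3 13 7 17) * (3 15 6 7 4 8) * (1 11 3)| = 12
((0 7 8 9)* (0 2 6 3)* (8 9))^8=((0 7 9 2 6 3))^8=(0 9 6)(2 3 7)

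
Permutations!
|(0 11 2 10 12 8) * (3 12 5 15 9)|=|(0 11 2 10 5 15 9 3 12 8)|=10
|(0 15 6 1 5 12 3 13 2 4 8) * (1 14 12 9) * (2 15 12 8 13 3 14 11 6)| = 12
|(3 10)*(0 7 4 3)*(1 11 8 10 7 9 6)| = |(0 9 6 1 11 8 10)(3 7 4)| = 21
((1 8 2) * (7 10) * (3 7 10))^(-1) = (10)(1 2 8)(3 7)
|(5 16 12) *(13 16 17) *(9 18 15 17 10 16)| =20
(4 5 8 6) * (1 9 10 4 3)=(1 9 10 4 5 8 6 3)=[0, 9, 2, 1, 5, 8, 3, 7, 6, 10, 4]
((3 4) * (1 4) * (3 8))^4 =(8)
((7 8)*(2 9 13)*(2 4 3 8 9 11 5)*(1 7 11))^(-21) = (1 2 5 11 8 3 4 13 9 7)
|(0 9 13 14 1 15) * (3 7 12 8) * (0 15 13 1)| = |(15)(0 9 1 13 14)(3 7 12 8)| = 20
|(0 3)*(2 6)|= 2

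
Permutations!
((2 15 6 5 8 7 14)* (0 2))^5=(0 8 15 14 5 2 7 6)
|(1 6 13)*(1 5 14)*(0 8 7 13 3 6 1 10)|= 14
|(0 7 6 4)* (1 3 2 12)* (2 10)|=|(0 7 6 4)(1 3 10 2 12)|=20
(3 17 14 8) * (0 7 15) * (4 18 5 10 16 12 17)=(0 7 15)(3 4 18 5 10 16 12 17 14 8)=[7, 1, 2, 4, 18, 10, 6, 15, 3, 9, 16, 11, 17, 13, 8, 0, 12, 14, 5]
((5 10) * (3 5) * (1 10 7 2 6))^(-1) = (1 6 2 7 5 3 10)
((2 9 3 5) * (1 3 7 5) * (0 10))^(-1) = ((0 10)(1 3)(2 9 7 5))^(-1) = (0 10)(1 3)(2 5 7 9)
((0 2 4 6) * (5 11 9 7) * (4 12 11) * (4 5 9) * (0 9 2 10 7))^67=(0 12 9 2 6 7 4 10 11)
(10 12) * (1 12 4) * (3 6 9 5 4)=(1 12 10 3 6 9 5 4)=[0, 12, 2, 6, 1, 4, 9, 7, 8, 5, 3, 11, 10]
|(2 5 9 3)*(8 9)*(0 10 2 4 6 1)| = 10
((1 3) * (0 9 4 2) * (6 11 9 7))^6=(0 2 4 9 11 6 7)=((0 7 6 11 9 4 2)(1 3))^6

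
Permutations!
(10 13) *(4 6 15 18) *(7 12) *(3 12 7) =(3 12)(4 6 15 18)(10 13) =[0, 1, 2, 12, 6, 5, 15, 7, 8, 9, 13, 11, 3, 10, 14, 18, 16, 17, 4]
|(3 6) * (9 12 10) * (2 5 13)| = |(2 5 13)(3 6)(9 12 10)| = 6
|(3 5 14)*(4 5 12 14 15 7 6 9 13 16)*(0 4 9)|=|(0 4 5 15 7 6)(3 12 14)(9 13 16)|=6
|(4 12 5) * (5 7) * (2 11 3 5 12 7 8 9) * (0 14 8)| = 11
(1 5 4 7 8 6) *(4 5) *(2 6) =(1 4 7 8 2 6) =[0, 4, 6, 3, 7, 5, 1, 8, 2]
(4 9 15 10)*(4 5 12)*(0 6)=[6, 1, 2, 3, 9, 12, 0, 7, 8, 15, 5, 11, 4, 13, 14, 10]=(0 6)(4 9 15 10 5 12)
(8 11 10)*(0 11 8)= (0 11 10)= [11, 1, 2, 3, 4, 5, 6, 7, 8, 9, 0, 10]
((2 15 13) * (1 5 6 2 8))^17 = ((1 5 6 2 15 13 8))^17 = (1 2 8 6 13 5 15)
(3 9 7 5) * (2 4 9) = (2 4 9 7 5 3) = [0, 1, 4, 2, 9, 3, 6, 5, 8, 7]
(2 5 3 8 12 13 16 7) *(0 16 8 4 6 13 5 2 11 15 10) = [16, 1, 2, 4, 6, 3, 13, 11, 12, 9, 0, 15, 5, 8, 14, 10, 7] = (0 16 7 11 15 10)(3 4 6 13 8 12 5)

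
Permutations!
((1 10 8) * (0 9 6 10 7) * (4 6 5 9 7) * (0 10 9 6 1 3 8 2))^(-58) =(0 10)(2 7)(5 9 6)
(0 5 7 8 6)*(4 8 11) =(0 5 7 11 4 8 6) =[5, 1, 2, 3, 8, 7, 0, 11, 6, 9, 10, 4]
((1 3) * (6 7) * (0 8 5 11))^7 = ((0 8 5 11)(1 3)(6 7))^7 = (0 11 5 8)(1 3)(6 7)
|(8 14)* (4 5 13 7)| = |(4 5 13 7)(8 14)| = 4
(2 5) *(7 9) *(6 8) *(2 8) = (2 5 8 6)(7 9) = [0, 1, 5, 3, 4, 8, 2, 9, 6, 7]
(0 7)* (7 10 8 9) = (0 10 8 9 7) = [10, 1, 2, 3, 4, 5, 6, 0, 9, 7, 8]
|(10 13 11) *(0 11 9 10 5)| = |(0 11 5)(9 10 13)| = 3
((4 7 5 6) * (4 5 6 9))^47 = (4 6 9 7 5)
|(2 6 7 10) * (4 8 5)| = 12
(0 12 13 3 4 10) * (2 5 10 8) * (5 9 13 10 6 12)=(0 5 6 12 10)(2 9 13 3 4 8)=[5, 1, 9, 4, 8, 6, 12, 7, 2, 13, 0, 11, 10, 3]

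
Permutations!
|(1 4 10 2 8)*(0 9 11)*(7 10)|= |(0 9 11)(1 4 7 10 2 8)|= 6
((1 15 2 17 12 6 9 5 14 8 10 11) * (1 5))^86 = ((1 15 2 17 12 6 9)(5 14 8 10 11))^86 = (1 2 12 9 15 17 6)(5 14 8 10 11)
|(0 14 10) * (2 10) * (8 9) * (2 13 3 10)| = 10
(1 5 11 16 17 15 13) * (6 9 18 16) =[0, 5, 2, 3, 4, 11, 9, 7, 8, 18, 10, 6, 12, 1, 14, 13, 17, 15, 16] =(1 5 11 6 9 18 16 17 15 13)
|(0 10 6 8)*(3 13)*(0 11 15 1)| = 14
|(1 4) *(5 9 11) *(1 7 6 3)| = 15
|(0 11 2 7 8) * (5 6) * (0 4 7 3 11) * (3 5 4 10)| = 9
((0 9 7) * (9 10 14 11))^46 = (0 9 14)(7 11 10)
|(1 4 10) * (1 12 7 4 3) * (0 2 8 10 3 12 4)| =9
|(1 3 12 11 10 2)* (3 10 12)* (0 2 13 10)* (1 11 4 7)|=|(0 2 11 12 4 7 1)(10 13)|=14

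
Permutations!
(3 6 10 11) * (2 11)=[0, 1, 11, 6, 4, 5, 10, 7, 8, 9, 2, 3]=(2 11 3 6 10)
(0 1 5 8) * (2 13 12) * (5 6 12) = (0 1 6 12 2 13 5 8) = [1, 6, 13, 3, 4, 8, 12, 7, 0, 9, 10, 11, 2, 5]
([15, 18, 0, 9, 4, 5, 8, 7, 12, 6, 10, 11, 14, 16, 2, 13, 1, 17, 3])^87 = (0 8 18 15 12 3 13 14 9 16 2 6 1)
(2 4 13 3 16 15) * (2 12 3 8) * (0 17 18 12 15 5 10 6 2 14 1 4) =(0 17 18 12 3 16 5 10 6 2)(1 4 13 8 14) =[17, 4, 0, 16, 13, 10, 2, 7, 14, 9, 6, 11, 3, 8, 1, 15, 5, 18, 12]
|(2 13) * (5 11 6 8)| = |(2 13)(5 11 6 8)| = 4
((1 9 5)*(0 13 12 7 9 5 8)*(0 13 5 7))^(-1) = ((0 5 1 7 9 8 13 12))^(-1) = (0 12 13 8 9 7 1 5)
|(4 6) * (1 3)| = |(1 3)(4 6)| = 2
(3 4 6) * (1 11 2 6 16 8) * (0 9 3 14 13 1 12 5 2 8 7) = (0 9 3 4 16 7)(1 11 8 12 5 2 6 14 13) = [9, 11, 6, 4, 16, 2, 14, 0, 12, 3, 10, 8, 5, 1, 13, 15, 7]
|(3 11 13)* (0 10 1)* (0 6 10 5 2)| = 3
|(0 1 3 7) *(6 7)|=|(0 1 3 6 7)|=5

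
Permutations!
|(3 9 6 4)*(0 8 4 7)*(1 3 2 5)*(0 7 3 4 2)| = |(0 8 2 5 1 4)(3 9 6)| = 6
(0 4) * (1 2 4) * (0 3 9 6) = [1, 2, 4, 9, 3, 5, 0, 7, 8, 6] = (0 1 2 4 3 9 6)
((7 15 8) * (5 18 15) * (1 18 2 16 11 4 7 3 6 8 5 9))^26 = ((1 18 15 5 2 16 11 4 7 9)(3 6 8))^26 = (1 11 15 7 2)(3 8 6)(4 5 9 16 18)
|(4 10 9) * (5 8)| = 6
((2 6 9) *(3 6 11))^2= ((2 11 3 6 9))^2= (2 3 9 11 6)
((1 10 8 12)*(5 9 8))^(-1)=((1 10 5 9 8 12))^(-1)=(1 12 8 9 5 10)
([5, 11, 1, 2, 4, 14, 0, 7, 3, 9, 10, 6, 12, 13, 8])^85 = [3, 5, 0, 6, 4, 2, 8, 7, 11, 9, 10, 14, 12, 13, 1]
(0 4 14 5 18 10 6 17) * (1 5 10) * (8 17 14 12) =(0 4 12 8 17)(1 5 18)(6 14 10) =[4, 5, 2, 3, 12, 18, 14, 7, 17, 9, 6, 11, 8, 13, 10, 15, 16, 0, 1]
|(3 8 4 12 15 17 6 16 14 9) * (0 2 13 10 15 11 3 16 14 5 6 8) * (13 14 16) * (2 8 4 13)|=|(0 8 13 10 15 17 4 12 11 3)(2 14 9)(5 6 16)|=30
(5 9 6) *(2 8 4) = (2 8 4)(5 9 6) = [0, 1, 8, 3, 2, 9, 5, 7, 4, 6]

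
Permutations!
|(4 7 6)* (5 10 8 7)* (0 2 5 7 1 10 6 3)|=|(0 2 5 6 4 7 3)(1 10 8)|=21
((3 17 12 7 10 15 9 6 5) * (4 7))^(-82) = (3 6 15 7 12)(4 17 5 9 10) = ((3 17 12 4 7 10 15 9 6 5))^(-82)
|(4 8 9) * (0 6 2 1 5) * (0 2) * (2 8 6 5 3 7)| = |(0 5 8 9 4 6)(1 3 7 2)| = 12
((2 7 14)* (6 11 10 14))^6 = (14)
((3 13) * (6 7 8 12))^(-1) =((3 13)(6 7 8 12))^(-1) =(3 13)(6 12 8 7)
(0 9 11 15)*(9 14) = (0 14 9 11 15) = [14, 1, 2, 3, 4, 5, 6, 7, 8, 11, 10, 15, 12, 13, 9, 0]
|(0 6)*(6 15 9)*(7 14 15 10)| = |(0 10 7 14 15 9 6)| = 7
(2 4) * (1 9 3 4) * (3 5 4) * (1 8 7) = (1 9 5 4 2 8 7) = [0, 9, 8, 3, 2, 4, 6, 1, 7, 5]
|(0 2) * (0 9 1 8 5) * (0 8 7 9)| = 6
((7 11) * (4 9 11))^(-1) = (4 7 11 9)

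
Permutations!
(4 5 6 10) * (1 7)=(1 7)(4 5 6 10)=[0, 7, 2, 3, 5, 6, 10, 1, 8, 9, 4]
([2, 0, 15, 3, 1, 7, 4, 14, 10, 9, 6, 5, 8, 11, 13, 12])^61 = (0 4 10 12 2 1 6 8 15)(5 7 14 13 11)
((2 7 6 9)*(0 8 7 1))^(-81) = ((0 8 7 6 9 2 1))^(-81) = (0 6 1 7 2 8 9)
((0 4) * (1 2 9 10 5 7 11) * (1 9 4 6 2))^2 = (0 2)(4 6)(5 11 10 7 9)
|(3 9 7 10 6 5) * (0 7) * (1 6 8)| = 9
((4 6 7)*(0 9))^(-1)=(0 9)(4 7 6)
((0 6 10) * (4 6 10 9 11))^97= (0 10)(4 6 9 11)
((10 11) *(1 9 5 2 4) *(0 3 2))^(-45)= (0 1 3 9 2 5 4)(10 11)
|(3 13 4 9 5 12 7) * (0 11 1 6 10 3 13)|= |(0 11 1 6 10 3)(4 9 5 12 7 13)|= 6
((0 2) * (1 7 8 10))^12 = (10)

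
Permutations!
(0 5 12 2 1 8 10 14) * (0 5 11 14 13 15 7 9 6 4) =(0 11 14 5 12 2 1 8 10 13 15 7 9 6 4) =[11, 8, 1, 3, 0, 12, 4, 9, 10, 6, 13, 14, 2, 15, 5, 7]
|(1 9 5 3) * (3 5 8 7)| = |(1 9 8 7 3)| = 5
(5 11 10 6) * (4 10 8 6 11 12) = (4 10 11 8 6 5 12) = [0, 1, 2, 3, 10, 12, 5, 7, 6, 9, 11, 8, 4]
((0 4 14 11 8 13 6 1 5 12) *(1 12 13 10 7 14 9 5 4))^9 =((0 1 4 9 5 13 6 12)(7 14 11 8 10))^9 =(0 1 4 9 5 13 6 12)(7 10 8 11 14)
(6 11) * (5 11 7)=[0, 1, 2, 3, 4, 11, 7, 5, 8, 9, 10, 6]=(5 11 6 7)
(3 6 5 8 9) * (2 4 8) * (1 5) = [0, 5, 4, 6, 8, 2, 1, 7, 9, 3] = (1 5 2 4 8 9 3 6)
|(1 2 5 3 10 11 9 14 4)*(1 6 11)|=|(1 2 5 3 10)(4 6 11 9 14)|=5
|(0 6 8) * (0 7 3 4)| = |(0 6 8 7 3 4)| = 6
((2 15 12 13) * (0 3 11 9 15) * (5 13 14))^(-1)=(0 2 13 5 14 12 15 9 11 3)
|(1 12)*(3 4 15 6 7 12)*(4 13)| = 8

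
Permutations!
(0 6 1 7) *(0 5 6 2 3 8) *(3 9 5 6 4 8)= (0 2 9 5 4 8)(1 7 6)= [2, 7, 9, 3, 8, 4, 1, 6, 0, 5]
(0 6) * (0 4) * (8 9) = [6, 1, 2, 3, 0, 5, 4, 7, 9, 8] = (0 6 4)(8 9)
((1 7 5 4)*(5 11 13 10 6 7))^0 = (13)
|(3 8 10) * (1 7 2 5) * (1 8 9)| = 8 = |(1 7 2 5 8 10 3 9)|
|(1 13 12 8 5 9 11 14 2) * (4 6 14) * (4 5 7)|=|(1 13 12 8 7 4 6 14 2)(5 9 11)|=9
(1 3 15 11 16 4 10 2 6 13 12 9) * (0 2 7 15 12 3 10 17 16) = (0 2 6 13 3 12 9 1 10 7 15 11)(4 17 16) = [2, 10, 6, 12, 17, 5, 13, 15, 8, 1, 7, 0, 9, 3, 14, 11, 4, 16]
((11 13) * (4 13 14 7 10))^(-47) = ((4 13 11 14 7 10))^(-47) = (4 13 11 14 7 10)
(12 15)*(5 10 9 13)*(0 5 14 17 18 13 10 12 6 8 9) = (0 5 12 15 6 8 9 10)(13 14 17 18) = [5, 1, 2, 3, 4, 12, 8, 7, 9, 10, 0, 11, 15, 14, 17, 6, 16, 18, 13]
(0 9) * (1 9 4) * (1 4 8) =[8, 9, 2, 3, 4, 5, 6, 7, 1, 0] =(0 8 1 9)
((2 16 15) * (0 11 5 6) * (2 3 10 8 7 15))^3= ((0 11 5 6)(2 16)(3 10 8 7 15))^3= (0 6 5 11)(2 16)(3 7 10 15 8)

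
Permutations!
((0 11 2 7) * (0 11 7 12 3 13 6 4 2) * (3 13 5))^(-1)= (0 11 7)(2 4 6 13 12)(3 5)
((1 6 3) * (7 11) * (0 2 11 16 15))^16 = (0 16 11)(1 6 3)(2 15 7)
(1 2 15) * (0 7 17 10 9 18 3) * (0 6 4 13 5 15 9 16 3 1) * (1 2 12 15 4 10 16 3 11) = (0 7 17 16 11 1 12 15)(2 9 18)(3 6 10)(4 13 5) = [7, 12, 9, 6, 13, 4, 10, 17, 8, 18, 3, 1, 15, 5, 14, 0, 11, 16, 2]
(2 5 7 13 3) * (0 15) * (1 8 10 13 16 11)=[15, 8, 5, 2, 4, 7, 6, 16, 10, 9, 13, 1, 12, 3, 14, 0, 11]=(0 15)(1 8 10 13 3 2 5 7 16 11)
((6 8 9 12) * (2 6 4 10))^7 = (12)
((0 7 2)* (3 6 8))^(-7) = (0 2 7)(3 8 6)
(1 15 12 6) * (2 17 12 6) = (1 15 6)(2 17 12) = [0, 15, 17, 3, 4, 5, 1, 7, 8, 9, 10, 11, 2, 13, 14, 6, 16, 12]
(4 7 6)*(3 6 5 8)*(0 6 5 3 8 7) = (8)(0 6 4)(3 5 7) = [6, 1, 2, 5, 0, 7, 4, 3, 8]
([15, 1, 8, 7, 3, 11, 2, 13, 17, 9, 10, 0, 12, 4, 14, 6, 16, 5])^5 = (0 17 6 11 8 15 5 2)(3 7 13 4)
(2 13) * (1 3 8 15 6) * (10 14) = (1 3 8 15 6)(2 13)(10 14) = [0, 3, 13, 8, 4, 5, 1, 7, 15, 9, 14, 11, 12, 2, 10, 6]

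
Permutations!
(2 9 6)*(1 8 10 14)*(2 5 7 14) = (1 8 10 2 9 6 5 7 14) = [0, 8, 9, 3, 4, 7, 5, 14, 10, 6, 2, 11, 12, 13, 1]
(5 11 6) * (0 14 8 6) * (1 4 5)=(0 14 8 6 1 4 5 11)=[14, 4, 2, 3, 5, 11, 1, 7, 6, 9, 10, 0, 12, 13, 8]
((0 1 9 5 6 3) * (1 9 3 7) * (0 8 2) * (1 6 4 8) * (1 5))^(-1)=((0 9 1 3 5 4 8 2)(6 7))^(-1)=(0 2 8 4 5 3 1 9)(6 7)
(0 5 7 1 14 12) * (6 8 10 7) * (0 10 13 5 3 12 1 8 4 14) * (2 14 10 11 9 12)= (0 3 2 14 1)(4 10 7 8 13 5 6)(9 12 11)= [3, 0, 14, 2, 10, 6, 4, 8, 13, 12, 7, 9, 11, 5, 1]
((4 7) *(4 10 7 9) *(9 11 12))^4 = (12)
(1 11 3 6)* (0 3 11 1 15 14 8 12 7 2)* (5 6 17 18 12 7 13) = [3, 1, 0, 17, 4, 6, 15, 2, 7, 9, 10, 11, 13, 5, 8, 14, 16, 18, 12] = (0 3 17 18 12 13 5 6 15 14 8 7 2)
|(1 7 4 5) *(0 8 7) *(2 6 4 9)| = |(0 8 7 9 2 6 4 5 1)| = 9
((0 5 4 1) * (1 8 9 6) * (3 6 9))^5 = (9)(0 6 8 5 1 3 4)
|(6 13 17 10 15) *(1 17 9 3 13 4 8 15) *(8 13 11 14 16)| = 30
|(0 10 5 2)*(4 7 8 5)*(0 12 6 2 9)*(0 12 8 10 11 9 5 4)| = 10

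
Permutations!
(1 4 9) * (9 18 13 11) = (1 4 18 13 11 9) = [0, 4, 2, 3, 18, 5, 6, 7, 8, 1, 10, 9, 12, 11, 14, 15, 16, 17, 13]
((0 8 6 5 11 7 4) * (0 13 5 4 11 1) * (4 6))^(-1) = (0 1 5 13 4 8)(7 11)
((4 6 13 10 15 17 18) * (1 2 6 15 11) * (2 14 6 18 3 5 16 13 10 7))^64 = (1 11 10 6 14)(2 17 13 4 5)(3 7 15 16 18)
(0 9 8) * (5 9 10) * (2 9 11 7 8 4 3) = (0 10 5 11 7 8)(2 9 4 3) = [10, 1, 9, 2, 3, 11, 6, 8, 0, 4, 5, 7]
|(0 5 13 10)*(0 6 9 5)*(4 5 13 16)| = |(4 5 16)(6 9 13 10)| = 12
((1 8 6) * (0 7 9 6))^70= ((0 7 9 6 1 8))^70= (0 1 9)(6 7 8)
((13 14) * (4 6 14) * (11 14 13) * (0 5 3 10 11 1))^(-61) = (0 3 11 1 5 10 14)(4 13 6)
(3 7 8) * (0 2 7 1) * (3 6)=(0 2 7 8 6 3 1)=[2, 0, 7, 1, 4, 5, 3, 8, 6]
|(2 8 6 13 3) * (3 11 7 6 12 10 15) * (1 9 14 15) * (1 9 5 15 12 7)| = 20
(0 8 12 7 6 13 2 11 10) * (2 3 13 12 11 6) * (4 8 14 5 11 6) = (0 14 5 11 10)(2 4 8 6 12 7)(3 13) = [14, 1, 4, 13, 8, 11, 12, 2, 6, 9, 0, 10, 7, 3, 5]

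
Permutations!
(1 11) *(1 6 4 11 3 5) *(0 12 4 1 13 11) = [12, 3, 2, 5, 0, 13, 1, 7, 8, 9, 10, 6, 4, 11] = (0 12 4)(1 3 5 13 11 6)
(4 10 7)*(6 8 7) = (4 10 6 8 7) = [0, 1, 2, 3, 10, 5, 8, 4, 7, 9, 6]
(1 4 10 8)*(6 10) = (1 4 6 10 8) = [0, 4, 2, 3, 6, 5, 10, 7, 1, 9, 8]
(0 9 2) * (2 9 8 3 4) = (9)(0 8 3 4 2) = [8, 1, 0, 4, 2, 5, 6, 7, 3, 9]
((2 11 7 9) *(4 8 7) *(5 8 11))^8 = (11)(2 7 5 9 8)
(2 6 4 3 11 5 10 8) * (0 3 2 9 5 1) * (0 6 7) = (0 3 11 1 6 4 2 7)(5 10 8 9) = [3, 6, 7, 11, 2, 10, 4, 0, 9, 5, 8, 1]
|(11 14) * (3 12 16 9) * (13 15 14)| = 4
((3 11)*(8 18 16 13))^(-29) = (3 11)(8 13 16 18)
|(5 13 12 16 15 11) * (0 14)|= |(0 14)(5 13 12 16 15 11)|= 6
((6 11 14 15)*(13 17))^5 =(6 11 14 15)(13 17)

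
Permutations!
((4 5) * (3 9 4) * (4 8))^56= ((3 9 8 4 5))^56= (3 9 8 4 5)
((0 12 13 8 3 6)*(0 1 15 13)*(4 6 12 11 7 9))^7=(0 15 7 8 4 12 1 11 13 9 3 6)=((0 11 7 9 4 6 1 15 13 8 3 12))^7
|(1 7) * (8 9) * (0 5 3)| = |(0 5 3)(1 7)(8 9)| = 6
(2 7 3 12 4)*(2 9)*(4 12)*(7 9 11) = (12)(2 9)(3 4 11 7) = [0, 1, 9, 4, 11, 5, 6, 3, 8, 2, 10, 7, 12]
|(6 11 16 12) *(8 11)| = |(6 8 11 16 12)| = 5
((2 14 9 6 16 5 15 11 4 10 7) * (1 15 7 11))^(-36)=(2 7 5 16 6 9 14)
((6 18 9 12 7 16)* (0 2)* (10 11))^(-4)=(6 9 7)(12 16 18)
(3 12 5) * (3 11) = (3 12 5 11) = [0, 1, 2, 12, 4, 11, 6, 7, 8, 9, 10, 3, 5]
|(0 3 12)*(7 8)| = |(0 3 12)(7 8)| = 6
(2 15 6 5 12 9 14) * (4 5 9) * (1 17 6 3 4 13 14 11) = (1 17 6 9 11)(2 15 3 4 5 12 13 14) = [0, 17, 15, 4, 5, 12, 9, 7, 8, 11, 10, 1, 13, 14, 2, 3, 16, 6]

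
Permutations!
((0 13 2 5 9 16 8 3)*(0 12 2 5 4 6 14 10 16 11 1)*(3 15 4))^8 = ((0 13 5 9 11 1)(2 3 12)(4 6 14 10 16 8 15))^8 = (0 5 11)(1 13 9)(2 12 3)(4 6 14 10 16 8 15)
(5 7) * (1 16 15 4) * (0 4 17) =(0 4 1 16 15 17)(5 7) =[4, 16, 2, 3, 1, 7, 6, 5, 8, 9, 10, 11, 12, 13, 14, 17, 15, 0]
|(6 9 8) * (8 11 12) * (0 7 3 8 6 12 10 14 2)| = |(0 7 3 8 12 6 9 11 10 14 2)| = 11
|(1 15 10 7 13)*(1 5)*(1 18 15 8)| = 6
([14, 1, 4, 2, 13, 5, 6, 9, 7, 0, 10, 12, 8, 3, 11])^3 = [12, 1, 3, 13, 2, 5, 6, 14, 0, 11, 10, 7, 9, 4, 8]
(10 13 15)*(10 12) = (10 13 15 12) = [0, 1, 2, 3, 4, 5, 6, 7, 8, 9, 13, 11, 10, 15, 14, 12]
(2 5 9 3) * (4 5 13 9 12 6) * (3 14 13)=(2 3)(4 5 12 6)(9 14 13)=[0, 1, 3, 2, 5, 12, 4, 7, 8, 14, 10, 11, 6, 9, 13]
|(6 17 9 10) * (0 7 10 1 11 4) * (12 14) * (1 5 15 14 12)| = 12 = |(0 7 10 6 17 9 5 15 14 1 11 4)|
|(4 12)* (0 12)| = 3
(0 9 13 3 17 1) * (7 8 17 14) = (0 9 13 3 14 7 8 17 1) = [9, 0, 2, 14, 4, 5, 6, 8, 17, 13, 10, 11, 12, 3, 7, 15, 16, 1]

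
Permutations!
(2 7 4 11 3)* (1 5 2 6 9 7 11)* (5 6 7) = (1 6 9 5 2 11 3 7 4) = [0, 6, 11, 7, 1, 2, 9, 4, 8, 5, 10, 3]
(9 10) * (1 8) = (1 8)(9 10) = [0, 8, 2, 3, 4, 5, 6, 7, 1, 10, 9]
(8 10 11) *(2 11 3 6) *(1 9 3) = (1 9 3 6 2 11 8 10) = [0, 9, 11, 6, 4, 5, 2, 7, 10, 3, 1, 8]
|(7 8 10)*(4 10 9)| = 5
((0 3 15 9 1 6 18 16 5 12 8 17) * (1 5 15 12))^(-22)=((0 3 12 8 17)(1 6 18 16 15 9 5))^(-22)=(0 8 3 17 12)(1 5 9 15 16 18 6)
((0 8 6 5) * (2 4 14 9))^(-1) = ((0 8 6 5)(2 4 14 9))^(-1) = (0 5 6 8)(2 9 14 4)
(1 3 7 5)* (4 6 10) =(1 3 7 5)(4 6 10) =[0, 3, 2, 7, 6, 1, 10, 5, 8, 9, 4]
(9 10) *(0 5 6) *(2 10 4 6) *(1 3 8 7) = [5, 3, 10, 8, 6, 2, 0, 1, 7, 4, 9] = (0 5 2 10 9 4 6)(1 3 8 7)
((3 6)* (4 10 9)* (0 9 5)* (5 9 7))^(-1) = (0 5 7)(3 6)(4 9 10)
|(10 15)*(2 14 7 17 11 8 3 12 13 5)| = 10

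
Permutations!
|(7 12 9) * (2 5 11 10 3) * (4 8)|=|(2 5 11 10 3)(4 8)(7 12 9)|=30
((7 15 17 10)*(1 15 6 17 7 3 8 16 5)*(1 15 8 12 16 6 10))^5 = ((1 8 6 17)(3 12 16 5 15 7 10))^5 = (1 8 6 17)(3 7 5 12 10 15 16)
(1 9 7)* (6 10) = [0, 9, 2, 3, 4, 5, 10, 1, 8, 7, 6] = (1 9 7)(6 10)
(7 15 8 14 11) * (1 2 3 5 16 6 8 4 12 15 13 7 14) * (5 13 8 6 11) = [0, 2, 3, 13, 12, 16, 6, 8, 1, 9, 10, 14, 15, 7, 5, 4, 11] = (1 2 3 13 7 8)(4 12 15)(5 16 11 14)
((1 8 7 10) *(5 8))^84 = (1 10 7 8 5)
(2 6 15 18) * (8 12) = (2 6 15 18)(8 12) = [0, 1, 6, 3, 4, 5, 15, 7, 12, 9, 10, 11, 8, 13, 14, 18, 16, 17, 2]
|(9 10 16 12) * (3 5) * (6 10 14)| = 6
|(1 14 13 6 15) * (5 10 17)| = 15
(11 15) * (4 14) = (4 14)(11 15) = [0, 1, 2, 3, 14, 5, 6, 7, 8, 9, 10, 15, 12, 13, 4, 11]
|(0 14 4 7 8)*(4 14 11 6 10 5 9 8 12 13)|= 28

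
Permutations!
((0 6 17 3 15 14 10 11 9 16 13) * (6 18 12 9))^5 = ((0 18 12 9 16 13)(3 15 14 10 11 6 17))^5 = (0 13 16 9 12 18)(3 6 10 15 17 11 14)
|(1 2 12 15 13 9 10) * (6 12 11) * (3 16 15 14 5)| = 13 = |(1 2 11 6 12 14 5 3 16 15 13 9 10)|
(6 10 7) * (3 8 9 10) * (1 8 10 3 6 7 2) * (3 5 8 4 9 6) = (1 4 9 5 8 6 3 10 2) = [0, 4, 1, 10, 9, 8, 3, 7, 6, 5, 2]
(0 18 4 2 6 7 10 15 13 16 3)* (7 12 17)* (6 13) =(0 18 4 2 13 16 3)(6 12 17 7 10 15) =[18, 1, 13, 0, 2, 5, 12, 10, 8, 9, 15, 11, 17, 16, 14, 6, 3, 7, 4]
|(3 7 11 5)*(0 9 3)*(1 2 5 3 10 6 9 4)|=|(0 4 1 2 5)(3 7 11)(6 9 10)|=15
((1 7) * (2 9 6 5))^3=((1 7)(2 9 6 5))^3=(1 7)(2 5 6 9)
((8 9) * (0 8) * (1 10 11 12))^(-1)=(0 9 8)(1 12 11 10)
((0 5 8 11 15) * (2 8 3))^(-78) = ((0 5 3 2 8 11 15))^(-78) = (0 15 11 8 2 3 5)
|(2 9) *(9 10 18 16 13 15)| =7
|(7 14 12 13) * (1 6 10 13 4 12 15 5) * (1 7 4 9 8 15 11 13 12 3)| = 14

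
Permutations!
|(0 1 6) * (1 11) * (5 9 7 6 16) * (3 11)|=9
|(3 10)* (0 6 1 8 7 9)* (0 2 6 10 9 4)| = 10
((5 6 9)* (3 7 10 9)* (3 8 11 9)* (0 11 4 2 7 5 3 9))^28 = (11)(2 7 10 9 3 5 6 8 4)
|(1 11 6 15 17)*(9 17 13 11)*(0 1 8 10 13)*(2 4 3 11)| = 13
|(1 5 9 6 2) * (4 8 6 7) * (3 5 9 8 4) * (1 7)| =|(1 9)(2 7 3 5 8 6)| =6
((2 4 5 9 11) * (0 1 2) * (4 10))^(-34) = ((0 1 2 10 4 5 9 11))^(-34) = (0 9 4 2)(1 11 5 10)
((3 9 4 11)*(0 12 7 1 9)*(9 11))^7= (0 12 7 1 11 3)(4 9)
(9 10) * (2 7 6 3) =(2 7 6 3)(9 10) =[0, 1, 7, 2, 4, 5, 3, 6, 8, 10, 9]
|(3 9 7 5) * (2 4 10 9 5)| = 10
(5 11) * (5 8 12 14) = (5 11 8 12 14) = [0, 1, 2, 3, 4, 11, 6, 7, 12, 9, 10, 8, 14, 13, 5]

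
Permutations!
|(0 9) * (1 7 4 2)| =|(0 9)(1 7 4 2)| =4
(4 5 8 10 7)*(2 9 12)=(2 9 12)(4 5 8 10 7)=[0, 1, 9, 3, 5, 8, 6, 4, 10, 12, 7, 11, 2]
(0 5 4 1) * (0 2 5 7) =[7, 2, 5, 3, 1, 4, 6, 0] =(0 7)(1 2 5 4)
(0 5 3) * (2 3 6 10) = (0 5 6 10 2 3) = [5, 1, 3, 0, 4, 6, 10, 7, 8, 9, 2]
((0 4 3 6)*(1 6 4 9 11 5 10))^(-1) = (0 6 1 10 5 11 9)(3 4) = ((0 9 11 5 10 1 6)(3 4))^(-1)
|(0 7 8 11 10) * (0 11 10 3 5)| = |(0 7 8 10 11 3 5)| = 7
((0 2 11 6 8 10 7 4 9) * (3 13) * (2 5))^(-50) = ((0 5 2 11 6 8 10 7 4 9)(3 13))^(-50) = (13)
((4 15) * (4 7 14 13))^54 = ((4 15 7 14 13))^54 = (4 13 14 7 15)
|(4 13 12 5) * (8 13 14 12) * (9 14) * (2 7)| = 10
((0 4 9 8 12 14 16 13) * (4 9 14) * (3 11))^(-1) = (0 13 16 14 4 12 8 9)(3 11) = ((0 9 8 12 4 14 16 13)(3 11))^(-1)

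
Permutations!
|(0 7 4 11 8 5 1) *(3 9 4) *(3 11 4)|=6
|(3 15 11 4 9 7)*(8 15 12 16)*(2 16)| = 10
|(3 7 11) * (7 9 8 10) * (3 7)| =4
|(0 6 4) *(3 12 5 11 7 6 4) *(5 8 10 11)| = 14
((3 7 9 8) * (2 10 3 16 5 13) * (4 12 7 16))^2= (2 3 5)(4 7 8 12 9)(10 16 13)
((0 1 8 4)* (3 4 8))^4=(8)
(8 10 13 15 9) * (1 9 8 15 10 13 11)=[0, 9, 2, 3, 4, 5, 6, 7, 13, 15, 11, 1, 12, 10, 14, 8]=(1 9 15 8 13 10 11)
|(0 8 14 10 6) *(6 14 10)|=5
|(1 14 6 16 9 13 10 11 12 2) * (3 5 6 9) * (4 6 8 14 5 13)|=|(1 5 8 14 9 4 6 16 3 13 10 11 12 2)|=14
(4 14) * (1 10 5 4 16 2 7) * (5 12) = (1 10 12 5 4 14 16 2 7) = [0, 10, 7, 3, 14, 4, 6, 1, 8, 9, 12, 11, 5, 13, 16, 15, 2]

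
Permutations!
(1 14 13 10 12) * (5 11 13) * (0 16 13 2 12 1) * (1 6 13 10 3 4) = (0 16 10 6 13 3 4 1 14 5 11 2 12) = [16, 14, 12, 4, 1, 11, 13, 7, 8, 9, 6, 2, 0, 3, 5, 15, 10]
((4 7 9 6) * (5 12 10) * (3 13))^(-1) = ((3 13)(4 7 9 6)(5 12 10))^(-1) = (3 13)(4 6 9 7)(5 10 12)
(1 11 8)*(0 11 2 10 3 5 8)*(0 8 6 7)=[11, 2, 10, 5, 4, 6, 7, 0, 1, 9, 3, 8]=(0 11 8 1 2 10 3 5 6 7)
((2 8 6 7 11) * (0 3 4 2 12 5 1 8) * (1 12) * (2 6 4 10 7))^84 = (12)(0 11 6 10 8)(1 2 7 4 3)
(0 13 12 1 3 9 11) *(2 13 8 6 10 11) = (0 8 6 10 11)(1 3 9 2 13 12) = [8, 3, 13, 9, 4, 5, 10, 7, 6, 2, 11, 0, 1, 12]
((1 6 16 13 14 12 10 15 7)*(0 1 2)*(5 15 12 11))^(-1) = ((0 1 6 16 13 14 11 5 15 7 2)(10 12))^(-1) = (0 2 7 15 5 11 14 13 16 6 1)(10 12)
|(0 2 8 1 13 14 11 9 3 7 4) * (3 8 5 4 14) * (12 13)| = 36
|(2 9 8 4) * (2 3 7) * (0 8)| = 7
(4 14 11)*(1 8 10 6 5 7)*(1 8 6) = (1 6 5 7 8 10)(4 14 11) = [0, 6, 2, 3, 14, 7, 5, 8, 10, 9, 1, 4, 12, 13, 11]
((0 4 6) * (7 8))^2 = ((0 4 6)(7 8))^2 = (8)(0 6 4)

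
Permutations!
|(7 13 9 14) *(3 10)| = 4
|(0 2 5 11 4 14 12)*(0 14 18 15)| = 14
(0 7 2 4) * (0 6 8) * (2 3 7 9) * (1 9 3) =[3, 9, 4, 7, 6, 5, 8, 1, 0, 2] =(0 3 7 1 9 2 4 6 8)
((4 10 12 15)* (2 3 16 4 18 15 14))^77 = (15 18)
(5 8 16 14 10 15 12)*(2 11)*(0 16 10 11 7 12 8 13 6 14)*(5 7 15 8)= (0 16)(2 15 5 13 6 14 11)(7 12)(8 10)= [16, 1, 15, 3, 4, 13, 14, 12, 10, 9, 8, 2, 7, 6, 11, 5, 0]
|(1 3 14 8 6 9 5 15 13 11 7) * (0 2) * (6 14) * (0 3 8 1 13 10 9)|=12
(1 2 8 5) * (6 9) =(1 2 8 5)(6 9) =[0, 2, 8, 3, 4, 1, 9, 7, 5, 6]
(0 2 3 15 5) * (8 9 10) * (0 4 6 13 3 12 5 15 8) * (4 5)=(15)(0 2 12 4 6 13 3 8 9 10)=[2, 1, 12, 8, 6, 5, 13, 7, 9, 10, 0, 11, 4, 3, 14, 15]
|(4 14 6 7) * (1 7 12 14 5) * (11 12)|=|(1 7 4 5)(6 11 12 14)|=4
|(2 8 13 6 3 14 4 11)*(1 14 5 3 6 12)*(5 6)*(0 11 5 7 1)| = |(0 11 2 8 13 12)(1 14 4 5 3 6 7)| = 42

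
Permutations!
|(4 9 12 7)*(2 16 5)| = 12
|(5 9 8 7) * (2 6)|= 4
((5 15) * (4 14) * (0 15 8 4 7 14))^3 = ((0 15 5 8 4)(7 14))^3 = (0 8 15 4 5)(7 14)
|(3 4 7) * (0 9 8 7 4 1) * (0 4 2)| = 8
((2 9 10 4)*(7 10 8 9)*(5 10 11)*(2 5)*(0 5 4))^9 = ((0 5 10)(2 7 11)(8 9))^9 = (11)(8 9)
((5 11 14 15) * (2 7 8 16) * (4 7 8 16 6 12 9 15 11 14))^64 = ((2 8 6 12 9 15 5 14 11 4 7 16))^64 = (2 9 11)(4 8 15)(5 7 6)(12 14 16)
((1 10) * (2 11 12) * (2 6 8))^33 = (1 10)(2 6 11 8 12)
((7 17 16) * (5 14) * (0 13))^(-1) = (0 13)(5 14)(7 16 17)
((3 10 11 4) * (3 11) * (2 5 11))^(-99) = ((2 5 11 4)(3 10))^(-99) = (2 5 11 4)(3 10)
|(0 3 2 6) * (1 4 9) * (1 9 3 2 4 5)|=|(9)(0 2 6)(1 5)(3 4)|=6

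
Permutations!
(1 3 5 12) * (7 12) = (1 3 5 7 12) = [0, 3, 2, 5, 4, 7, 6, 12, 8, 9, 10, 11, 1]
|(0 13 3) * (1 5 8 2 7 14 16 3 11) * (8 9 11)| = 8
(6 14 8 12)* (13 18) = (6 14 8 12)(13 18) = [0, 1, 2, 3, 4, 5, 14, 7, 12, 9, 10, 11, 6, 18, 8, 15, 16, 17, 13]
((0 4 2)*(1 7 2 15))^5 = (0 2 7 1 15 4)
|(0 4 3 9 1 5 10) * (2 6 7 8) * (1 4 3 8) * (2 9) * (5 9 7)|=|(0 3 2 6 5 10)(1 9 4 8 7)|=30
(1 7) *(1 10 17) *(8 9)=(1 7 10 17)(8 9)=[0, 7, 2, 3, 4, 5, 6, 10, 9, 8, 17, 11, 12, 13, 14, 15, 16, 1]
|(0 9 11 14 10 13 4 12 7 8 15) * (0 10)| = 28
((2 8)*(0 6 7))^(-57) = (2 8)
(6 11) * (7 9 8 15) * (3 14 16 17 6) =(3 14 16 17 6 11)(7 9 8 15) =[0, 1, 2, 14, 4, 5, 11, 9, 15, 8, 10, 3, 12, 13, 16, 7, 17, 6]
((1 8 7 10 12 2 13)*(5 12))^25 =(1 8 7 10 5 12 2 13) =((1 8 7 10 5 12 2 13))^25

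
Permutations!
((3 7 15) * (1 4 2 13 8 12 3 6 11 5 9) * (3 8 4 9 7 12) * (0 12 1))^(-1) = (0 9 1 3 8 12)(2 4 13)(5 11 6 15 7)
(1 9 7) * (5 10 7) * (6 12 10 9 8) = (1 8 6 12 10 7)(5 9) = [0, 8, 2, 3, 4, 9, 12, 1, 6, 5, 7, 11, 10]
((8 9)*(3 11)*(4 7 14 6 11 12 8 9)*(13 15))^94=((3 12 8 4 7 14 6 11)(13 15))^94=(15)(3 6 7 8)(4 12 11 14)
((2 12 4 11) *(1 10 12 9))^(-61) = (1 12 11 9 10 4 2)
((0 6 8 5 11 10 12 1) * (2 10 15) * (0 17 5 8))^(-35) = ((0 6)(1 17 5 11 15 2 10 12))^(-35) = (0 6)(1 2 5 12 15 17 10 11)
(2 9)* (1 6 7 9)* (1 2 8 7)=(1 6)(7 9 8)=[0, 6, 2, 3, 4, 5, 1, 9, 7, 8]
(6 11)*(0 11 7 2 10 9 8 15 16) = (0 11 6 7 2 10 9 8 15 16) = [11, 1, 10, 3, 4, 5, 7, 2, 15, 8, 9, 6, 12, 13, 14, 16, 0]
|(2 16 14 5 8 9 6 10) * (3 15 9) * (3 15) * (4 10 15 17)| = |(2 16 14 5 8 17 4 10)(6 15 9)| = 24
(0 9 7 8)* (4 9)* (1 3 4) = (0 1 3 4 9 7 8) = [1, 3, 2, 4, 9, 5, 6, 8, 0, 7]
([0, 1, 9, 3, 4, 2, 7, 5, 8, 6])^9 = [0, 1, 5, 3, 4, 7, 9, 6, 8, 2]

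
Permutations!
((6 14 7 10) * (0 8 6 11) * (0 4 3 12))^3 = (0 14 11 12 6 10 3 8 7 4)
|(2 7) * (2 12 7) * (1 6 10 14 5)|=10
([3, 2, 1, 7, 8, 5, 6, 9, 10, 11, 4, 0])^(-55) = (11)(1 2)(4 10 8)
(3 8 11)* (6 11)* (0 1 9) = [1, 9, 2, 8, 4, 5, 11, 7, 6, 0, 10, 3] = (0 1 9)(3 8 6 11)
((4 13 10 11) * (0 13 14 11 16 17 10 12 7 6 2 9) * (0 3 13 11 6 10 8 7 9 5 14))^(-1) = (0 4 11)(2 6 14 5)(3 9 12 13)(7 8 17 16 10)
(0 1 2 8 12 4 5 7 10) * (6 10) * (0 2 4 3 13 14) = (0 1 4 5 7 6 10 2 8 12 3 13 14) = [1, 4, 8, 13, 5, 7, 10, 6, 12, 9, 2, 11, 3, 14, 0]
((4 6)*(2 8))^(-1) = (2 8)(4 6)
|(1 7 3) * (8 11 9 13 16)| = |(1 7 3)(8 11 9 13 16)| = 15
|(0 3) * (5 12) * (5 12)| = 2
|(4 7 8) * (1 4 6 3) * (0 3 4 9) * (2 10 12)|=12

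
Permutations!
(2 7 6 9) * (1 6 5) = (1 6 9 2 7 5) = [0, 6, 7, 3, 4, 1, 9, 5, 8, 2]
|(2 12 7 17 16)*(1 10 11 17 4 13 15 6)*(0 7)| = 13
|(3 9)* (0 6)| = 2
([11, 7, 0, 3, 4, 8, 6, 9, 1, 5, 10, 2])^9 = [0, 8, 2, 3, 4, 9, 6, 1, 5, 7, 10, 11]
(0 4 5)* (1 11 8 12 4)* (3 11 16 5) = (0 1 16 5)(3 11 8 12 4) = [1, 16, 2, 11, 3, 0, 6, 7, 12, 9, 10, 8, 4, 13, 14, 15, 5]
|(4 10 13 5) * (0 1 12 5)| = |(0 1 12 5 4 10 13)| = 7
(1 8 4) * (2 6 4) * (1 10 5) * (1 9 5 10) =(10)(1 8 2 6 4)(5 9) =[0, 8, 6, 3, 1, 9, 4, 7, 2, 5, 10]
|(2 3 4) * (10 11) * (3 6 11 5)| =|(2 6 11 10 5 3 4)| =7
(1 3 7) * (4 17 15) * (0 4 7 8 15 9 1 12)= (0 4 17 9 1 3 8 15 7 12)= [4, 3, 2, 8, 17, 5, 6, 12, 15, 1, 10, 11, 0, 13, 14, 7, 16, 9]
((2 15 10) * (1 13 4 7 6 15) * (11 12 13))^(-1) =(1 2 10 15 6 7 4 13 12 11)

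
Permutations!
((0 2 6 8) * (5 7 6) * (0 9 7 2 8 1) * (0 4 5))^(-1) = (0 2 5 4 1 6 7 9 8) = ((0 8 9 7 6 1 4 5 2))^(-1)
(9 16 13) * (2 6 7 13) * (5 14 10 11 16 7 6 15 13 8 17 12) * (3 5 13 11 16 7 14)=(2 15 11 7 8 17 12 13 9 14 10 16)(3 5)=[0, 1, 15, 5, 4, 3, 6, 8, 17, 14, 16, 7, 13, 9, 10, 11, 2, 12]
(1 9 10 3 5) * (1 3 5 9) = (3 9 10 5) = [0, 1, 2, 9, 4, 3, 6, 7, 8, 10, 5]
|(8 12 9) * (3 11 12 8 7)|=5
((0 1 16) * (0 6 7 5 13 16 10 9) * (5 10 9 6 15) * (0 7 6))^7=((0 1 9 7 10)(5 13 16 15))^7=(0 9 10 1 7)(5 15 16 13)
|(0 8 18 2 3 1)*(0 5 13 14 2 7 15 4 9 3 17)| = 14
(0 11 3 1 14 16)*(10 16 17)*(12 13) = (0 11 3 1 14 17 10 16)(12 13) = [11, 14, 2, 1, 4, 5, 6, 7, 8, 9, 16, 3, 13, 12, 17, 15, 0, 10]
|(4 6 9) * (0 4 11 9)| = |(0 4 6)(9 11)| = 6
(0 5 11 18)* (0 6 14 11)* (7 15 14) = (0 5)(6 7 15 14 11 18) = [5, 1, 2, 3, 4, 0, 7, 15, 8, 9, 10, 18, 12, 13, 11, 14, 16, 17, 6]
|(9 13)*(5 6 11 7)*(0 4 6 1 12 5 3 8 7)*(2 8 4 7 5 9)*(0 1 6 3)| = 18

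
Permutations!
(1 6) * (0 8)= [8, 6, 2, 3, 4, 5, 1, 7, 0]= (0 8)(1 6)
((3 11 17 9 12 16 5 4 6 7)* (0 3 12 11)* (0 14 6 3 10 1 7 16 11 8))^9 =(17)(3 16)(4 6)(5 14)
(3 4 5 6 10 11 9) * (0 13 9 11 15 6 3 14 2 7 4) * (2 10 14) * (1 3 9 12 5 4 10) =(0 13 12 5 9 2 7 10 15 6 14 1 3) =[13, 3, 7, 0, 4, 9, 14, 10, 8, 2, 15, 11, 5, 12, 1, 6]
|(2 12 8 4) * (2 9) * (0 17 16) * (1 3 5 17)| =30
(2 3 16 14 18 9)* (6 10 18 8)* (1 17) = (1 17)(2 3 16 14 8 6 10 18 9) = [0, 17, 3, 16, 4, 5, 10, 7, 6, 2, 18, 11, 12, 13, 8, 15, 14, 1, 9]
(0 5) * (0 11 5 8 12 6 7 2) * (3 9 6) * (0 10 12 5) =(0 8 5 11)(2 10 12 3 9 6 7) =[8, 1, 10, 9, 4, 11, 7, 2, 5, 6, 12, 0, 3]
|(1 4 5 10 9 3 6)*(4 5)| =|(1 5 10 9 3 6)| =6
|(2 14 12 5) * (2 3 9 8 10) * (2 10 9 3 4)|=10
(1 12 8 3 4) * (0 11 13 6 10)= (0 11 13 6 10)(1 12 8 3 4)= [11, 12, 2, 4, 1, 5, 10, 7, 3, 9, 0, 13, 8, 6]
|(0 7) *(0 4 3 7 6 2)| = |(0 6 2)(3 7 4)| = 3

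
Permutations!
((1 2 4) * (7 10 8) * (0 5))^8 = ((0 5)(1 2 4)(7 10 8))^8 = (1 4 2)(7 8 10)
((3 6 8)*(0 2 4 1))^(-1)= (0 1 4 2)(3 8 6)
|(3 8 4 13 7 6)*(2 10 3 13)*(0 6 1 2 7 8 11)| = |(0 6 13 8 4 7 1 2 10 3 11)| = 11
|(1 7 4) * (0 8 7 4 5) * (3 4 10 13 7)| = |(0 8 3 4 1 10 13 7 5)| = 9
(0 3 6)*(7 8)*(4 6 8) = (0 3 8 7 4 6) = [3, 1, 2, 8, 6, 5, 0, 4, 7]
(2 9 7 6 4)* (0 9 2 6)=[9, 1, 2, 3, 6, 5, 4, 0, 8, 7]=(0 9 7)(4 6)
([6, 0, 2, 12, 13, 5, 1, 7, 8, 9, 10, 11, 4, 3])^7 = (0 6 1)(3 13 4 12)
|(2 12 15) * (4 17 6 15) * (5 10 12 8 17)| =|(2 8 17 6 15)(4 5 10 12)| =20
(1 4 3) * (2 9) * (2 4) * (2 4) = [0, 4, 9, 1, 3, 5, 6, 7, 8, 2] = (1 4 3)(2 9)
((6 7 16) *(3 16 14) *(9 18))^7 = (3 6 14 16 7)(9 18)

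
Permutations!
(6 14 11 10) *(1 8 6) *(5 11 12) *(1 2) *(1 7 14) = (1 8 6)(2 7 14 12 5 11 10) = [0, 8, 7, 3, 4, 11, 1, 14, 6, 9, 2, 10, 5, 13, 12]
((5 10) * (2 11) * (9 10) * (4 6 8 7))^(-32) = ((2 11)(4 6 8 7)(5 9 10))^(-32) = (11)(5 9 10)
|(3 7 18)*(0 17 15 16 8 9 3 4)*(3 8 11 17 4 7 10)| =|(0 4)(3 10)(7 18)(8 9)(11 17 15 16)| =4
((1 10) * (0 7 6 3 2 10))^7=((0 7 6 3 2 10 1))^7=(10)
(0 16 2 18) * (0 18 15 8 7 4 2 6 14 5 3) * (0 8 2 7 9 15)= [16, 1, 0, 8, 7, 3, 14, 4, 9, 15, 10, 11, 12, 13, 5, 2, 6, 17, 18]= (18)(0 16 6 14 5 3 8 9 15 2)(4 7)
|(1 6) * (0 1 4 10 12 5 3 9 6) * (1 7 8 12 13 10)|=|(0 7 8 12 5 3 9 6 4 1)(10 13)|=10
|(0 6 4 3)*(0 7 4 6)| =3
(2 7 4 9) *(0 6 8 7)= (0 6 8 7 4 9 2)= [6, 1, 0, 3, 9, 5, 8, 4, 7, 2]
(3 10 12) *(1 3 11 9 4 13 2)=[0, 3, 1, 10, 13, 5, 6, 7, 8, 4, 12, 9, 11, 2]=(1 3 10 12 11 9 4 13 2)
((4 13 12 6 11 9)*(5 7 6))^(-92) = ((4 13 12 5 7 6 11 9))^(-92) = (4 7)(5 9)(6 13)(11 12)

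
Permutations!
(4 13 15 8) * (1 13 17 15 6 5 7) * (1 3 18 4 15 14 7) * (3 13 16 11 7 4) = (1 16 11 7 13 6 5)(3 18)(4 17 14)(8 15) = [0, 16, 2, 18, 17, 1, 5, 13, 15, 9, 10, 7, 12, 6, 4, 8, 11, 14, 3]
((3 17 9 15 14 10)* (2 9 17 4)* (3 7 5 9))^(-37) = ((17)(2 3 4)(5 9 15 14 10 7))^(-37) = (17)(2 4 3)(5 7 10 14 15 9)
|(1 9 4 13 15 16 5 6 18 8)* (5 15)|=8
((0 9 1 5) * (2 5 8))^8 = ((0 9 1 8 2 5))^8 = (0 1 2)(5 9 8)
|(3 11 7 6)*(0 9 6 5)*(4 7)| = 8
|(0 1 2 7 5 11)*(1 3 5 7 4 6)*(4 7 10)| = |(0 3 5 11)(1 2 7 10 4 6)| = 12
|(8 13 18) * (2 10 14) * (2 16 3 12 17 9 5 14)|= |(2 10)(3 12 17 9 5 14 16)(8 13 18)|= 42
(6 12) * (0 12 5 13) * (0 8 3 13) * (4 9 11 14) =(0 12 6 5)(3 13 8)(4 9 11 14) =[12, 1, 2, 13, 9, 0, 5, 7, 3, 11, 10, 14, 6, 8, 4]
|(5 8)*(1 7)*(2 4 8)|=4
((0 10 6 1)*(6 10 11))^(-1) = ((0 11 6 1))^(-1) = (0 1 6 11)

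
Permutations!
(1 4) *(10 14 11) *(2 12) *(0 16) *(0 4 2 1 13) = (0 16 4 13)(1 2 12)(10 14 11) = [16, 2, 12, 3, 13, 5, 6, 7, 8, 9, 14, 10, 1, 0, 11, 15, 4]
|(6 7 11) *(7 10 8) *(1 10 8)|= 4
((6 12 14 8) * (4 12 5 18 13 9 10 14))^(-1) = ((4 12)(5 18 13 9 10 14 8 6))^(-1) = (4 12)(5 6 8 14 10 9 13 18)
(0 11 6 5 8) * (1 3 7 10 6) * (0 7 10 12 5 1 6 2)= (0 11 6 1 3 10 2)(5 8 7 12)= [11, 3, 0, 10, 4, 8, 1, 12, 7, 9, 2, 6, 5]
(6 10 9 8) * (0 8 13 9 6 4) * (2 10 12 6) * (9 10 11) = (0 8 4)(2 11 9 13 10)(6 12) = [8, 1, 11, 3, 0, 5, 12, 7, 4, 13, 2, 9, 6, 10]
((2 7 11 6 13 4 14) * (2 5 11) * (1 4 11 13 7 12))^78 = ((1 4 14 5 13 11 6 7 2 12))^78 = (1 2 6 13 14)(4 12 7 11 5)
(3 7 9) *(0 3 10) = (0 3 7 9 10) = [3, 1, 2, 7, 4, 5, 6, 9, 8, 10, 0]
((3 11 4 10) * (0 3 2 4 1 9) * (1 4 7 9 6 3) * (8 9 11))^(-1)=((0 1 6 3 8 9)(2 7 11 4 10))^(-1)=(0 9 8 3 6 1)(2 10 4 11 7)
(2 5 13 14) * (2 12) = (2 5 13 14 12) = [0, 1, 5, 3, 4, 13, 6, 7, 8, 9, 10, 11, 2, 14, 12]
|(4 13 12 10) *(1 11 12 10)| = |(1 11 12)(4 13 10)| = 3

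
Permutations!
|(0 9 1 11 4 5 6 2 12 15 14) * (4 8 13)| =13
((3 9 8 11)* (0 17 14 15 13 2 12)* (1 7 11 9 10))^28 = (17)(1 3 7 10 11)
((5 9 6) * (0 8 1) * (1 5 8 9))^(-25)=(0 1 5 8 6 9)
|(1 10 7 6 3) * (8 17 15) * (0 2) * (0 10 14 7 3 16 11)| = 30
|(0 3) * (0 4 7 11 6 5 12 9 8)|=|(0 3 4 7 11 6 5 12 9 8)|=10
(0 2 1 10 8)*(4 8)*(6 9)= [2, 10, 1, 3, 8, 5, 9, 7, 0, 6, 4]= (0 2 1 10 4 8)(6 9)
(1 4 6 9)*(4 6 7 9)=(1 6 4 7 9)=[0, 6, 2, 3, 7, 5, 4, 9, 8, 1]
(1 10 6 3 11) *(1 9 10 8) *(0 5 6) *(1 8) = [5, 1, 2, 11, 4, 6, 3, 7, 8, 10, 0, 9] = (0 5 6 3 11 9 10)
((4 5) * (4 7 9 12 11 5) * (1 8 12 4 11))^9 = ((1 8 12)(4 11 5 7 9))^9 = (12)(4 9 7 5 11)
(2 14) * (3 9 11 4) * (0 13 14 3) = (0 13 14 2 3 9 11 4) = [13, 1, 3, 9, 0, 5, 6, 7, 8, 11, 10, 4, 12, 14, 2]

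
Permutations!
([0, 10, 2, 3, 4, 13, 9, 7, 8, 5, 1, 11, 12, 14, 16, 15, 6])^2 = [0, 1, 2, 3, 4, 14, 5, 7, 8, 13, 10, 11, 12, 16, 6, 15, 9]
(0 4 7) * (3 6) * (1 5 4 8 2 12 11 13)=(0 8 2 12 11 13 1 5 4 7)(3 6)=[8, 5, 12, 6, 7, 4, 3, 0, 2, 9, 10, 13, 11, 1]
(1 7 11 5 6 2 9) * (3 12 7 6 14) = (1 6 2 9)(3 12 7 11 5 14) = [0, 6, 9, 12, 4, 14, 2, 11, 8, 1, 10, 5, 7, 13, 3]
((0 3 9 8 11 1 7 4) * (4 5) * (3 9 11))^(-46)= (0 4 5 7 1 11 3 8 9)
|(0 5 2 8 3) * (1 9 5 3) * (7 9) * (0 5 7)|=6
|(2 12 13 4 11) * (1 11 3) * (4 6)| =8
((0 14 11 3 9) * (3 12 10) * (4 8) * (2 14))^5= ((0 2 14 11 12 10 3 9)(4 8))^5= (0 10 14 9 12 2 3 11)(4 8)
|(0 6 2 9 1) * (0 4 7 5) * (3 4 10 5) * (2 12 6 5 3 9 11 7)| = 8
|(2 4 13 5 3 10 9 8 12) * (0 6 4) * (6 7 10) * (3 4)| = |(0 7 10 9 8 12 2)(3 6)(4 13 5)| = 42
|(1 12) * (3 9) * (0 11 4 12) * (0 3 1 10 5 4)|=|(0 11)(1 3 9)(4 12 10 5)|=12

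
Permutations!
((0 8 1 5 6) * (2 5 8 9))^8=(0 5 9 6 2)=((0 9 2 5 6)(1 8))^8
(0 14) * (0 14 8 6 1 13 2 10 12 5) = [8, 13, 10, 3, 4, 0, 1, 7, 6, 9, 12, 11, 5, 2, 14] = (14)(0 8 6 1 13 2 10 12 5)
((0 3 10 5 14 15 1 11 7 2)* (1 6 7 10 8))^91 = ((0 3 8 1 11 10 5 14 15 6 7 2))^91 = (0 14 8 6 11 2 5 3 15 1 7 10)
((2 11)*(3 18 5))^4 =((2 11)(3 18 5))^4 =(3 18 5)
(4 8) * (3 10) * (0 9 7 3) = (0 9 7 3 10)(4 8) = [9, 1, 2, 10, 8, 5, 6, 3, 4, 7, 0]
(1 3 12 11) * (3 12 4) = (1 12 11)(3 4) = [0, 12, 2, 4, 3, 5, 6, 7, 8, 9, 10, 1, 11]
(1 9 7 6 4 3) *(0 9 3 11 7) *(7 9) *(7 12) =(0 12 7 6 4 11 9)(1 3) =[12, 3, 2, 1, 11, 5, 4, 6, 8, 0, 10, 9, 7]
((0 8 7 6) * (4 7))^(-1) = ((0 8 4 7 6))^(-1) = (0 6 7 4 8)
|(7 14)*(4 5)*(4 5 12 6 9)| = 4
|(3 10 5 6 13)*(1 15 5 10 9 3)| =10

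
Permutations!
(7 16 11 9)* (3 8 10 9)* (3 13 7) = (3 8 10 9)(7 16 11 13) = [0, 1, 2, 8, 4, 5, 6, 16, 10, 3, 9, 13, 12, 7, 14, 15, 11]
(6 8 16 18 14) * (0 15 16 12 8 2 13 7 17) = (0 15 16 18 14 6 2 13 7 17)(8 12) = [15, 1, 13, 3, 4, 5, 2, 17, 12, 9, 10, 11, 8, 7, 6, 16, 18, 0, 14]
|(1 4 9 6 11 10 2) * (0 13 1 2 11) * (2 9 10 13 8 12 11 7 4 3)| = |(0 8 12 11 13 1 3 2 9 6)(4 10 7)| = 30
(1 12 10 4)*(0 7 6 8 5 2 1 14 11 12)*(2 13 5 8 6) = (0 7 2 1)(4 14 11 12 10)(5 13) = [7, 0, 1, 3, 14, 13, 6, 2, 8, 9, 4, 12, 10, 5, 11]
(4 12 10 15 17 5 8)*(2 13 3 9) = (2 13 3 9)(4 12 10 15 17 5 8) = [0, 1, 13, 9, 12, 8, 6, 7, 4, 2, 15, 11, 10, 3, 14, 17, 16, 5]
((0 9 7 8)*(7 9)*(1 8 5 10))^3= ((0 7 5 10 1 8))^3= (0 10)(1 7)(5 8)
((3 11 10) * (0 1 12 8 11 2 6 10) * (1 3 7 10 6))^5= ((0 3 2 1 12 8 11)(7 10))^5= (0 8 1 3 11 12 2)(7 10)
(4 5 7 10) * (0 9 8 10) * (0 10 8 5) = (0 9 5 7 10 4) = [9, 1, 2, 3, 0, 7, 6, 10, 8, 5, 4]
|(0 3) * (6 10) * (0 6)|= |(0 3 6 10)|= 4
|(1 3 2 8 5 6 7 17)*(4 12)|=8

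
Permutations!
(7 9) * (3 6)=(3 6)(7 9)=[0, 1, 2, 6, 4, 5, 3, 9, 8, 7]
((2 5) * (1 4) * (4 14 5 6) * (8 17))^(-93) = (1 2)(4 5)(6 14)(8 17)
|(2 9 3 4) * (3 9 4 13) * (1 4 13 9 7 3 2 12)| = 6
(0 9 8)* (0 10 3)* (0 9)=(3 9 8 10)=[0, 1, 2, 9, 4, 5, 6, 7, 10, 8, 3]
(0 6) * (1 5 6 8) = (0 8 1 5 6) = [8, 5, 2, 3, 4, 6, 0, 7, 1]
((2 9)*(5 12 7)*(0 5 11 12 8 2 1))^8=(0 8 9)(1 5 2)(7 12 11)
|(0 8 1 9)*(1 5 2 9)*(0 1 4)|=|(0 8 5 2 9 1 4)|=7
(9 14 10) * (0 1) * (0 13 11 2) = (0 1 13 11 2)(9 14 10) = [1, 13, 0, 3, 4, 5, 6, 7, 8, 14, 9, 2, 12, 11, 10]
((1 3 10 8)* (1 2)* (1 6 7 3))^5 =((2 6 7 3 10 8))^5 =(2 8 10 3 7 6)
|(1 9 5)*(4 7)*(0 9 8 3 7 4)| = |(0 9 5 1 8 3 7)| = 7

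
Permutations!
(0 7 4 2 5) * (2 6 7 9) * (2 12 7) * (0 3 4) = (0 9 12 7)(2 5 3 4 6) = [9, 1, 5, 4, 6, 3, 2, 0, 8, 12, 10, 11, 7]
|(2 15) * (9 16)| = |(2 15)(9 16)| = 2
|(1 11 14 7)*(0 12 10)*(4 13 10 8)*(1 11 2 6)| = 6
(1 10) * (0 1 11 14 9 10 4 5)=[1, 4, 2, 3, 5, 0, 6, 7, 8, 10, 11, 14, 12, 13, 9]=(0 1 4 5)(9 10 11 14)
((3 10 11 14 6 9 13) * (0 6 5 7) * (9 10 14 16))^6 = (0 13 6 3 10 14 11 5 16 7 9)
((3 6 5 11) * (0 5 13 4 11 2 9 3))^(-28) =(0 11 4 13 6 3 9 2 5)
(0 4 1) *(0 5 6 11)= (0 4 1 5 6 11)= [4, 5, 2, 3, 1, 6, 11, 7, 8, 9, 10, 0]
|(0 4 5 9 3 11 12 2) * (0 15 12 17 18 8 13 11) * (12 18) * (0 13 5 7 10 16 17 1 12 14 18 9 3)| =18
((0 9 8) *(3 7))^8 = (0 8 9)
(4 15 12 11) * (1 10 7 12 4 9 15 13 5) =[0, 10, 2, 3, 13, 1, 6, 12, 8, 15, 7, 9, 11, 5, 14, 4] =(1 10 7 12 11 9 15 4 13 5)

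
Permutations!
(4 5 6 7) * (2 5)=(2 5 6 7 4)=[0, 1, 5, 3, 2, 6, 7, 4]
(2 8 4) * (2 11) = [0, 1, 8, 3, 11, 5, 6, 7, 4, 9, 10, 2] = (2 8 4 11)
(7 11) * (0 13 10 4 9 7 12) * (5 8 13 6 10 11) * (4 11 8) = (0 6 10 11 12)(4 9 7 5)(8 13) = [6, 1, 2, 3, 9, 4, 10, 5, 13, 7, 11, 12, 0, 8]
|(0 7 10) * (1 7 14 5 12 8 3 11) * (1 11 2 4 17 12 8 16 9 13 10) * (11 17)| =|(0 14 5 8 3 2 4 11 17 12 16 9 13 10)(1 7)| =14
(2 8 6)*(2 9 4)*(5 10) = [0, 1, 8, 3, 2, 10, 9, 7, 6, 4, 5] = (2 8 6 9 4)(5 10)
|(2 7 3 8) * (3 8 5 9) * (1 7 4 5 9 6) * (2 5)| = 10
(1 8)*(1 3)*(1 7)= (1 8 3 7)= [0, 8, 2, 7, 4, 5, 6, 1, 3]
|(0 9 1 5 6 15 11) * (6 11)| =10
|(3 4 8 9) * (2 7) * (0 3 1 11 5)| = |(0 3 4 8 9 1 11 5)(2 7)| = 8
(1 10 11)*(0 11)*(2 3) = (0 11 1 10)(2 3) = [11, 10, 3, 2, 4, 5, 6, 7, 8, 9, 0, 1]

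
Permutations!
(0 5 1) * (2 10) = [5, 0, 10, 3, 4, 1, 6, 7, 8, 9, 2] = (0 5 1)(2 10)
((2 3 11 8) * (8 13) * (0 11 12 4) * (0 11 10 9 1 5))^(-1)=(0 5 1 9 10)(2 8 13 11 4 12 3)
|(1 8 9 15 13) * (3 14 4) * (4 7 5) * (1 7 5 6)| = 28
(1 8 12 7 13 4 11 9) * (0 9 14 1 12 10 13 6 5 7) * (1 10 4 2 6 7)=[9, 8, 6, 3, 11, 1, 5, 7, 4, 12, 13, 14, 0, 2, 10]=(0 9 12)(1 8 4 11 14 10 13 2 6 5)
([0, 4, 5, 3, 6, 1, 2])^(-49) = (1 4 6 2 5)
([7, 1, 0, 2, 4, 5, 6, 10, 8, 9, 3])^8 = (0 3 7 2 10)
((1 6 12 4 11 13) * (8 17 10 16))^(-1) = (1 13 11 4 12 6)(8 16 10 17)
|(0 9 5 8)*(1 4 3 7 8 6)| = 9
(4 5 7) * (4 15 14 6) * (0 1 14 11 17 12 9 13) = (0 1 14 6 4 5 7 15 11 17 12 9 13) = [1, 14, 2, 3, 5, 7, 4, 15, 8, 13, 10, 17, 9, 0, 6, 11, 16, 12]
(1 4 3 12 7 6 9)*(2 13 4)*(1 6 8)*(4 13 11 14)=[0, 2, 11, 12, 3, 5, 9, 8, 1, 6, 10, 14, 7, 13, 4]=(1 2 11 14 4 3 12 7 8)(6 9)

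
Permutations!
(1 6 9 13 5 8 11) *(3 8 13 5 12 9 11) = (1 6 11)(3 8)(5 13 12 9) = [0, 6, 2, 8, 4, 13, 11, 7, 3, 5, 10, 1, 9, 12]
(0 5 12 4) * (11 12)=[5, 1, 2, 3, 0, 11, 6, 7, 8, 9, 10, 12, 4]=(0 5 11 12 4)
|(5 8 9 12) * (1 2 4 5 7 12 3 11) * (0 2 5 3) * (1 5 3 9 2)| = |(0 1 3 11 5 8 2 4 9)(7 12)| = 18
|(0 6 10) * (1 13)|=6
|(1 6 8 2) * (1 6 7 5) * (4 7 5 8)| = 10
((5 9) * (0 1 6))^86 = ((0 1 6)(5 9))^86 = (9)(0 6 1)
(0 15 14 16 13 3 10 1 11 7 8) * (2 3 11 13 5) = (0 15 14 16 5 2 3 10 1 13 11 7 8) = [15, 13, 3, 10, 4, 2, 6, 8, 0, 9, 1, 7, 12, 11, 16, 14, 5]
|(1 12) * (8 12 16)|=4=|(1 16 8 12)|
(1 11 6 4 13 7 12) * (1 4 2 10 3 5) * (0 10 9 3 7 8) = [10, 11, 9, 5, 13, 1, 2, 12, 0, 3, 7, 6, 4, 8] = (0 10 7 12 4 13 8)(1 11 6 2 9 3 5)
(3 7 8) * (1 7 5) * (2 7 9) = [0, 9, 7, 5, 4, 1, 6, 8, 3, 2] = (1 9 2 7 8 3 5)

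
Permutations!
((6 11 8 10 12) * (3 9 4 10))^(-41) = (3 8 11 6 12 10 4 9)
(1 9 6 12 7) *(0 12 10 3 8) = [12, 9, 2, 8, 4, 5, 10, 1, 0, 6, 3, 11, 7] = (0 12 7 1 9 6 10 3 8)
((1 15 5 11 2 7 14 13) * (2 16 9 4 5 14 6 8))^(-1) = ((1 15 14 13)(2 7 6 8)(4 5 11 16 9))^(-1) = (1 13 14 15)(2 8 6 7)(4 9 16 11 5)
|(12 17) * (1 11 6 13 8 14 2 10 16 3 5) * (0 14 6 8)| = 12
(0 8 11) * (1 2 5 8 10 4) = (0 10 4 1 2 5 8 11) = [10, 2, 5, 3, 1, 8, 6, 7, 11, 9, 4, 0]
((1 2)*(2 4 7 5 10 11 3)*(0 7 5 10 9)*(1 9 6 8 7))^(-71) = ((0 1 4 5 6 8 7 10 11 3 2 9))^(-71) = (0 1 4 5 6 8 7 10 11 3 2 9)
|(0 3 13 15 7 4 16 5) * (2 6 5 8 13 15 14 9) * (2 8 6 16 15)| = |(0 3 2 16 6 5)(4 15 7)(8 13 14 9)| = 12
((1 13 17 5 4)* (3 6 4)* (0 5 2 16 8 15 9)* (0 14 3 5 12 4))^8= ((0 12 4 1 13 17 2 16 8 15 9 14 3 6))^8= (0 8 4 9 13 3 2)(1 14 17 6 16 12 15)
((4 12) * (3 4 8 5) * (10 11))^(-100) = (12)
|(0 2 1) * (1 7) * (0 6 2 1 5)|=6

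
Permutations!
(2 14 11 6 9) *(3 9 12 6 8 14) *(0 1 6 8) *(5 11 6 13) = [1, 13, 3, 9, 4, 11, 12, 7, 14, 2, 10, 0, 8, 5, 6] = (0 1 13 5 11)(2 3 9)(6 12 8 14)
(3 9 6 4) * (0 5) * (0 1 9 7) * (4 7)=(0 5 1 9 6 7)(3 4)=[5, 9, 2, 4, 3, 1, 7, 0, 8, 6]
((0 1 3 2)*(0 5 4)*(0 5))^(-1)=((0 1 3 2)(4 5))^(-1)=(0 2 3 1)(4 5)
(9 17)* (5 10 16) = (5 10 16)(9 17) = [0, 1, 2, 3, 4, 10, 6, 7, 8, 17, 16, 11, 12, 13, 14, 15, 5, 9]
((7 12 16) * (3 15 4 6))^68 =((3 15 4 6)(7 12 16))^68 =(7 16 12)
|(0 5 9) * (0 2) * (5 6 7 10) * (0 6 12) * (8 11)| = 6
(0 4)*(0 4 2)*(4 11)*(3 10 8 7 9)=(0 2)(3 10 8 7 9)(4 11)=[2, 1, 0, 10, 11, 5, 6, 9, 7, 3, 8, 4]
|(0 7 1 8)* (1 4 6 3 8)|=6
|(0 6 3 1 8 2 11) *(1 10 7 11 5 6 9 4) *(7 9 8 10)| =|(0 8 2 5 6 3 7 11)(1 10 9 4)| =8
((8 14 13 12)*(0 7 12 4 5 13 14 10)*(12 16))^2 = (0 16 8)(4 13 5)(7 12 10)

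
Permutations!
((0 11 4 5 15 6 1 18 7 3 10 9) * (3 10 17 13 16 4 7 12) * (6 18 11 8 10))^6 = (0 10)(1 7)(3 15 16)(4 17 18)(5 13 12)(6 11)(8 9)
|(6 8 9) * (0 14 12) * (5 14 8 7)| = 8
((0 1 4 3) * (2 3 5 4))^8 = ((0 1 2 3)(4 5))^8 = (5)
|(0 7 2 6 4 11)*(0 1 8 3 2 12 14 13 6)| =12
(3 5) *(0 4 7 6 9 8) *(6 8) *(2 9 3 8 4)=(0 2 9 6 3 5 8)(4 7)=[2, 1, 9, 5, 7, 8, 3, 4, 0, 6]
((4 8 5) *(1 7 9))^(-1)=(1 9 7)(4 5 8)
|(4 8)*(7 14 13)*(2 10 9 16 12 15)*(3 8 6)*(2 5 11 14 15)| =|(2 10 9 16 12)(3 8 4 6)(5 11 14 13 7 15)| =60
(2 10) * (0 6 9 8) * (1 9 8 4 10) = (0 6 8)(1 9 4 10 2) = [6, 9, 1, 3, 10, 5, 8, 7, 0, 4, 2]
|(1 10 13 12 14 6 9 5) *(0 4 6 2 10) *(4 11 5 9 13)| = |(0 11 5 1)(2 10 4 6 13 12 14)| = 28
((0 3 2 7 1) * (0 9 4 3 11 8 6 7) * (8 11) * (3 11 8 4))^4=(0 6 3 11 1)(2 8 9 4 7)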